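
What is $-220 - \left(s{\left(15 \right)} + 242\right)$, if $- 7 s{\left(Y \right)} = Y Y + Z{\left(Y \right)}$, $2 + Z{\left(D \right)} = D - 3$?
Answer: $- \frac{2999}{7} \approx -428.43$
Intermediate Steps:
$Z{\left(D \right)} = -5 + D$ ($Z{\left(D \right)} = -2 + \left(D - 3\right) = -2 + \left(-3 + D\right) = -5 + D$)
$s{\left(Y \right)} = \frac{5}{7} - \frac{Y}{7} - \frac{Y^{2}}{7}$ ($s{\left(Y \right)} = - \frac{Y Y + \left(-5 + Y\right)}{7} = - \frac{Y^{2} + \left(-5 + Y\right)}{7} = - \frac{-5 + Y + Y^{2}}{7} = \frac{5}{7} - \frac{Y}{7} - \frac{Y^{2}}{7}$)
$-220 - \left(s{\left(15 \right)} + 242\right) = -220 - \left(\left(\frac{5}{7} - \frac{15}{7} - \frac{15^{2}}{7}\right) + 242\right) = -220 - \left(\left(\frac{5}{7} - \frac{15}{7} - \frac{225}{7}\right) + 242\right) = -220 - \left(- \frac{235}{7} + 242\right) = -220 - \frac{1459}{7} = - \frac{2999}{7}$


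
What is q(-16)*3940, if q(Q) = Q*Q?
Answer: 1008640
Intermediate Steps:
q(Q) = Q²
q(-16)*3940 = (-16)²*3940 = 256*3940 = 1008640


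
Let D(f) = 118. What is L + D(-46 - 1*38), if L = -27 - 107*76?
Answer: -8041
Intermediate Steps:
L = -8159 (L = -27 - 8132 = -8159)
L + D(-46 - 1*38) = -8159 + 118 = -8041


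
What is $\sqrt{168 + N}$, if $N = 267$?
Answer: $\sqrt{435} \approx 20.857$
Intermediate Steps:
$\sqrt{168 + N} = \sqrt{168 + 267} = \sqrt{435}$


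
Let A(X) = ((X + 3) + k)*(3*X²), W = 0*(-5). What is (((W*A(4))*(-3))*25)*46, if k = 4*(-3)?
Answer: 0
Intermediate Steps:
W = 0
k = -12
A(X) = 3*X²*(-9 + X) (A(X) = ((X + 3) - 12)*(3*X²) = ((3 + X) - 12)*(3*X²) = (-9 + X)*(3*X²) = 3*X²*(-9 + X))
(((W*A(4))*(-3))*25)*46 = (((0*(3*4²*(-9 + 4)))*(-3))*25)*46 = (((0*(3*16*(-5)))*(-3))*25)*46 = (((0*(-240))*(-3))*25)*46 = ((0*(-3))*25)*46 = (0*25)*46 = 0*46 = 0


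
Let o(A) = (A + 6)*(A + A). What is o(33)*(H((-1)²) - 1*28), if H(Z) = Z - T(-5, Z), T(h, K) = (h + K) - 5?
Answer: -46332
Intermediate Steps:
T(h, K) = -5 + K + h (T(h, K) = (K + h) - 5 = -5 + K + h)
o(A) = 2*A*(6 + A) (o(A) = (6 + A)*(2*A) = 2*A*(6 + A))
H(Z) = 10 (H(Z) = Z - (-5 + Z - 5) = Z - (-10 + Z) = Z + (10 - Z) = 10)
o(33)*(H((-1)²) - 1*28) = (2*33*(6 + 33))*(10 - 1*28) = (2*33*39)*(10 - 28) = 2574*(-18) = -46332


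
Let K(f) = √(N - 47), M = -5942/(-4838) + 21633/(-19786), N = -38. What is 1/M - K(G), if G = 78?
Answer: 47862334/6453979 - I*√85 ≈ 7.4159 - 9.2195*I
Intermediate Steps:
M = 6453979/47862334 (M = -5942*(-1/4838) + 21633*(-1/19786) = 2971/2419 - 21633/19786 = 6453979/47862334 ≈ 0.13484)
K(f) = I*√85 (K(f) = √(-38 - 47) = √(-85) = I*√85)
1/M - K(G) = 1/(6453979/47862334) - I*√85 = 47862334/6453979 - I*√85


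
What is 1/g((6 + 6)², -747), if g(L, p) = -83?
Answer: -1/83 ≈ -0.012048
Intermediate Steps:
1/g((6 + 6)², -747) = 1/(-83) = -1/83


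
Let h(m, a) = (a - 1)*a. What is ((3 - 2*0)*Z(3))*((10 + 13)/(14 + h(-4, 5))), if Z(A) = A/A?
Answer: 69/34 ≈ 2.0294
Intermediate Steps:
h(m, a) = a*(-1 + a) (h(m, a) = (-1 + a)*a = a*(-1 + a))
Z(A) = 1
((3 - 2*0)*Z(3))*((10 + 13)/(14 + h(-4, 5))) = ((3 - 2*0)*1)*((10 + 13)/(14 + 5*(-1 + 5))) = ((3 + 0)*1)*(23/(14 + 5*4)) = (3*1)*(23/(14 + 20)) = 3*(23/34) = 69/34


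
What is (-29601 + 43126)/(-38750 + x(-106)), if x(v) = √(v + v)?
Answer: -262046875/750781356 - 13525*I*√53/750781356 ≈ -0.34903 - 0.00013115*I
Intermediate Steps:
x(v) = √2*√v (x(v) = √(2*v) = √2*√v)
(-29601 + 43126)/(-38750 + x(-106)) = (-29601 + 43126)/(-38750 + √2*√(-106)) = 13525/(-38750 + √2*(I*√106)) = 13525/(-38750 + 2*I*√53)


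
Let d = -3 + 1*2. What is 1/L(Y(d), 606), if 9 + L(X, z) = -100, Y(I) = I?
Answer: -1/109 ≈ -0.0091743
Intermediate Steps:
d = -1 (d = -3 + 2 = -1)
L(X, z) = -109 (L(X, z) = -9 - 100 = -109)
1/L(Y(d), 606) = 1/(-109) = -1/109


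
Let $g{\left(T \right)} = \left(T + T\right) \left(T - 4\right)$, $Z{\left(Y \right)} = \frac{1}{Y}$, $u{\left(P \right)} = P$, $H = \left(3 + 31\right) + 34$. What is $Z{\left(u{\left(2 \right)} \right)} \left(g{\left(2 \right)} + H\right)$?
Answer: $30$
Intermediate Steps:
$H = 68$ ($H = 34 + 34 = 68$)
$g{\left(T \right)} = 2 T \left(-4 + T\right)$
$Z{\left(u{\left(2 \right)} \right)} \left(g{\left(2 \right)} + H\right) = \frac{2 \cdot 2 \left(-4 + 2\right) + 68}{2} = \frac{2 \cdot 2 \left(-2\right) + 68}{2} = \frac{-8 + 68}{2} = \frac{1}{2} \cdot 60 = 30$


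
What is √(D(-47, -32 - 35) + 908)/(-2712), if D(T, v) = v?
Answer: -29/2712 ≈ -0.010693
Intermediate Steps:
√(D(-47, -32 - 35) + 908)/(-2712) = √((-32 - 35) + 908)/(-2712) = √(-67 + 908)*(-1/2712) = √841*(-1/2712) = 29*(-1/2712) = -29/2712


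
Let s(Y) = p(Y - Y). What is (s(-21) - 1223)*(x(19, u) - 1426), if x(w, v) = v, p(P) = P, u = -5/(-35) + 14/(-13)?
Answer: 158807773/91 ≈ 1.7451e+6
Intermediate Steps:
u = -85/91 (u = -5*(-1/35) + 14*(-1/13) = ⅐ - 14/13 = -85/91 ≈ -0.93407)
s(Y) = 0 (s(Y) = Y - Y = 0)
(s(-21) - 1223)*(x(19, u) - 1426) = (0 - 1223)*(-85/91 - 1426) = -1223*(-129851/91) = 158807773/91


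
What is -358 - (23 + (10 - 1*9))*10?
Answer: -598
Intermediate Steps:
-358 - (23 + (10 - 1*9))*10 = -358 - (23 + (10 - 9))*10 = -358 - (23 + 1)*10 = -358 - 24*10 = -358 - 1*240 = -358 - 240 = -598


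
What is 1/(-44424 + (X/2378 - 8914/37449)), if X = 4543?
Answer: -89053722/3955973612813 ≈ -2.2511e-5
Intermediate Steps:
1/(-44424 + (X/2378 - 8914/37449)) = 1/(-44424 + (4543/2378 - 8914/37449)) = 1/(-44424 + 148933315/89053722) = 1/(-3955973612813/89053722) = -89053722/3955973612813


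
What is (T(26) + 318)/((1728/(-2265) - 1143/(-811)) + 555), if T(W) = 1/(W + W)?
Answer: 10125687785/17691705408 ≈ 0.57234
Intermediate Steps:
T(W) = 1/(2*W)
(T(26) + 318)/((1728/(-2265) - 1143/(-811)) + 555) = ((½)/26 + 318)/((1728/(-2265) - 1143/(-811)) + 555) = ((½)*(1/26) + 318)/((1728*(-1/2265) - 1143*(-1/811)) + 555) = (1/52 + 318)/((-576/755 + 1143/811) + 555) = 16537/(52*(395829/612305 + 555)) = 16537/(52*(340225104/612305)) = (16537/52)*(612305/340225104) = 10125687785/17691705408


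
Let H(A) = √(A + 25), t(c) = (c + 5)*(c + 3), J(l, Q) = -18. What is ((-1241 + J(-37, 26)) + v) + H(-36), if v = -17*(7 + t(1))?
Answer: -1786 + I*√11 ≈ -1786.0 + 3.3166*I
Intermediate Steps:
t(c) = (3 + c)*(5 + c) (t(c) = (5 + c)*(3 + c) = (3 + c)*(5 + c))
H(A) = √(25 + A)
v = -527 (v = -17*(7 + (15 + 1² + 8*1)) = -17*(7 + (15 + 1 + 8)) = -17*(7 + 24) = -17*31 = -527)
((-1241 + J(-37, 26)) + v) + H(-36) = ((-1241 - 18) - 527) + √(25 - 36) = (-1259 - 527) + √(-11) = -1786 + I*√11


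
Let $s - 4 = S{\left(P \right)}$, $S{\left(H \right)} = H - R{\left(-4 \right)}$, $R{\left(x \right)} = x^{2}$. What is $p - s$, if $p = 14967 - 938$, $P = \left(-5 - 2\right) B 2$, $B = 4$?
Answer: $14097$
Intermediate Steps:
$P = -56$ ($P = \left(-5 - 2\right) 4 \cdot 2 = \left(-7\right) 8 = -56$)
$p = 14029$ ($p = 14967 - 938 = 14029$)
$S{\left(H \right)} = -16 + H$ ($S{\left(H \right)} = H - \left(-4\right)^{2} = H - 16 = -16 + H$)
$s = -68$ ($s = 4 - 72 = -68$)
$p - s = 14029 - -68 = 14029 + 68 = 14097$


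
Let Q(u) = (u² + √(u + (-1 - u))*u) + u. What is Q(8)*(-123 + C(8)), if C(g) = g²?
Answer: -4248 - 472*I ≈ -4248.0 - 472.0*I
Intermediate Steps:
Q(u) = u + u² + I*u (Q(u) = (u² + √(-1)*u) + u = (u² + I*u) + u = u + u² + I*u)
Q(8)*(-123 + C(8)) = (8*(1 + I + 8))*(-123 + 8²) = (8*(9 + I))*(-123 + 64) = (72 + 8*I)*(-59) = -4248 - 472*I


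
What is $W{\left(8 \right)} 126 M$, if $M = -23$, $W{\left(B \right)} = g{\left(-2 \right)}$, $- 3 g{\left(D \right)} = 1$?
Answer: $966$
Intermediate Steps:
$g{\left(D \right)} = - \frac{1}{3}$ ($g{\left(D \right)} = \left(- \frac{1}{3}\right) 1 = - \frac{1}{3}$)
$W{\left(B \right)} = - \frac{1}{3}$
$W{\left(8 \right)} 126 M = \left(- \frac{1}{3}\right) 126 \left(-23\right) = \left(-42\right) \left(-23\right) = 966$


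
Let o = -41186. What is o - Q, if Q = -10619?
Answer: -30567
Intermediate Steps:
o - Q = -41186 - 1*(-10619) = -41186 + 10619 = -30567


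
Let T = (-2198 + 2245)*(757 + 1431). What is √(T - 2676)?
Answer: 8*√1565 ≈ 316.48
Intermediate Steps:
T = 102836 (T = 47*2188 = 102836)
√(T - 2676) = √(102836 - 2676) = √100160 = 8*√1565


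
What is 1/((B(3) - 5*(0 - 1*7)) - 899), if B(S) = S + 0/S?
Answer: -1/861 ≈ -0.0011614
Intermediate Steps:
B(S) = S (B(S) = S + 0 = S)
1/((B(3) - 5*(0 - 1*7)) - 899) = 1/((3 - 5*(0 - 1*7)) - 899) = 1/((3 - 5*(0 - 7)) - 899) = 1/((3 - 5*(-7)) - 899) = 1/((3 + 35) - 899) = 1/(38 - 899) = 1/(-861) = -1/861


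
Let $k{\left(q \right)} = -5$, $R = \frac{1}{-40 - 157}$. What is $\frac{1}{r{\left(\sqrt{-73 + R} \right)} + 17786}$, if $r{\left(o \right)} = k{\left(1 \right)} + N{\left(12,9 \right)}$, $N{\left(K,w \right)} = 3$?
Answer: $\frac{1}{17784} \approx 5.623 \cdot 10^{-5}$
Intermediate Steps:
$R = - \frac{1}{197}$ ($R = \frac{1}{-197} = - \frac{1}{197} \approx -0.0050761$)
$r{\left(o \right)} = -2$ ($r{\left(o \right)} = -5 + 3 = -2$)
$\frac{1}{r{\left(\sqrt{-73 + R} \right)} + 17786} = \frac{1}{-2 + 17786} = \frac{1}{17784}$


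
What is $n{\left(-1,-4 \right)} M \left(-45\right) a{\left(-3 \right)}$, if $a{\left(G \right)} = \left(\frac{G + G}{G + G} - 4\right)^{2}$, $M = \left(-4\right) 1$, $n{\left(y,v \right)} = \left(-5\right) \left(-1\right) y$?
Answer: $-8100$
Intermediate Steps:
$n{\left(y,v \right)} = 5 y$
$M = -4$
$a{\left(G \right)} = 9$ ($a{\left(G \right)} = \left(\frac{2 G}{2 G} - 4\right)^{2} = \left(2 G \frac{1}{2 G} - 4\right)^{2} = \left(1 - 4\right)^{2} = \left(-3\right)^{2} = 9$)
$n{\left(-1,-4 \right)} M \left(-45\right) a{\left(-3 \right)} = 5 \left(-1\right) \left(-4\right) \left(-45\right) 9 = \left(-5\right) \left(-4\right) \left(-45\right) 9 = 20 \left(-45\right) 9 = \left(-900\right) 9 = -8100$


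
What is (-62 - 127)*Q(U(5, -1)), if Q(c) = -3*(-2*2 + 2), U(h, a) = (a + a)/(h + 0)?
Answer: -1134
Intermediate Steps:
U(h, a) = 2*a/h (U(h, a) = (2*a)/h = 2*a/h)
Q(c) = 6 (Q(c) = -3*(-4 + 2) = -3*(-2) = 6)
(-62 - 127)*Q(U(5, -1)) = (-62 - 127)*6 = -189*6 = -1134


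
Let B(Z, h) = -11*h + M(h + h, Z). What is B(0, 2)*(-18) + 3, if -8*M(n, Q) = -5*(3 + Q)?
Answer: 1461/4 ≈ 365.25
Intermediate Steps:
M(n, Q) = 15/8 + 5*Q/8 (M(n, Q) = -(-5)*(3 + Q)/8 = -(-15 - 5*Q)/8 = 15/8 + 5*Q/8)
B(Z, h) = 15/8 - 11*h + 5*Z/8 (B(Z, h) = -11*h + (15/8 + 5*Z/8) = 15/8 - 11*h + 5*Z/8)
B(0, 2)*(-18) + 3 = (15/8 - 11*2 + (5/8)*0)*(-18) + 3 = (15/8 - 22 + 0)*(-18) + 3 = -161/8*(-18) + 3 = 1449/4 + 3 = 1461/4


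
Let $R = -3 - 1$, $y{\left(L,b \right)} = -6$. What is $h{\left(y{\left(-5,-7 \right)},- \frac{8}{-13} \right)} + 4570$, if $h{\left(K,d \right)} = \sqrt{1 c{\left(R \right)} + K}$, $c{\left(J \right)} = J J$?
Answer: $4570 + \sqrt{10} \approx 4573.2$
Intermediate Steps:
$R = -4$ ($R = -3 - 1 = -4$)
$c{\left(J \right)} = J^{2}$
$h{\left(K,d \right)} = \sqrt{16 + K}$ ($h{\left(K,d \right)} = \sqrt{1 \left(-4\right)^{2} + K} = \sqrt{1 \cdot 16 + K} = \sqrt{16 + K}$)
$h{\left(y{\left(-5,-7 \right)},- \frac{8}{-13} \right)} + 4570 = \sqrt{16 - 6} + 4570 = \sqrt{10} + 4570 = 4570 + \sqrt{10}$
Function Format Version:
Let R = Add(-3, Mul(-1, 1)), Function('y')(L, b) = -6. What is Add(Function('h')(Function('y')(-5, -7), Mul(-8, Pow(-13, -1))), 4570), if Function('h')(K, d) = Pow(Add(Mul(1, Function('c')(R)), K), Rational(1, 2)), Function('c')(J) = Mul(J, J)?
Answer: Add(4570, Pow(10, Rational(1, 2))) ≈ 4573.2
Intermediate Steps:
R = -4 (R = Add(-3, -1) = -4)
Function('c')(J) = Pow(J, 2)
Function('h')(K, d) = Pow(Add(16, K), Rational(1, 2)) (Function('h')(K, d) = Pow(Add(Mul(1, Pow(-4, 2)), K), Rational(1, 2)) = Pow(Add(Mul(1, 16), K), Rational(1, 2)) = Pow(Add(16, K), Rational(1, 2)))
Add(Function('h')(Function('y')(-5, -7), Mul(-8, Pow(-13, -1))), 4570) = Add(Pow(Add(16, -6), Rational(1, 2)), 4570) = Add(Pow(10, Rational(1, 2)), 4570) = Add(4570, Pow(10, Rational(1, 2)))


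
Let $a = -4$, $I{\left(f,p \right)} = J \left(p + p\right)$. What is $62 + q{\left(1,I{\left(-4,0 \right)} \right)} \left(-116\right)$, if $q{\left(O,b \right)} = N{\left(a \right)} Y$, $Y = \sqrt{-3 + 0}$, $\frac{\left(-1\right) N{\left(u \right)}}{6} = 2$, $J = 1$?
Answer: $62 + 1392 i \sqrt{3} \approx 62.0 + 2411.0 i$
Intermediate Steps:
$I{\left(f,p \right)} = 2 p$ ($I{\left(f,p \right)} = 1 \left(p + p\right) = 1 \cdot 2 p = 2 p$)
$N{\left(u \right)} = -12$ ($N{\left(u \right)} = \left(-6\right) 2 = -12$)
$Y = i \sqrt{3}$ ($Y = \sqrt{-3} = i \sqrt{3} \approx 1.732 i$)
$q{\left(O,b \right)} = - 12 i \sqrt{3}$
$62 + q{\left(1,I{\left(-4,0 \right)} \right)} \left(-116\right) = 62 + - 12 i \sqrt{3} \left(-116\right) = 62 + 1392 i \sqrt{3}$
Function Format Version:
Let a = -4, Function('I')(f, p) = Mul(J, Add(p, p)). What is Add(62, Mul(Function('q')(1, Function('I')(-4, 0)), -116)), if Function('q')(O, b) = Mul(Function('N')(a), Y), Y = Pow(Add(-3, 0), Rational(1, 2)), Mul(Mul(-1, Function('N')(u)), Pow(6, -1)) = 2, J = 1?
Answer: Add(62, Mul(1392, I, Pow(3, Rational(1, 2)))) ≈ Add(62.000, Mul(2411.0, I))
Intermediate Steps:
Function('I')(f, p) = Mul(2, p) (Function('I')(f, p) = Mul(1, Add(p, p)) = Mul(1, Mul(2, p)) = Mul(2, p))
Function('N')(u) = -12 (Function('N')(u) = Mul(-6, 2) = -12)
Y = Mul(I, Pow(3, Rational(1, 2))) (Y = Pow(-3, Rational(1, 2)) = Mul(I, Pow(3, Rational(1, 2))) ≈ Mul(1.7320, I))
Function('q')(O, b) = Mul(-12, I, Pow(3, Rational(1, 2))) (Function('q')(O, b) = Mul(-12, Mul(I, Pow(3, Rational(1, 2)))) = Mul(-12, I, Pow(3, Rational(1, 2))))
Add(62, Mul(Function('q')(1, Function('I')(-4, 0)), -116)) = Add(62, Mul(Mul(-12, I, Pow(3, Rational(1, 2))), -116)) = Add(62, Mul(1392, I, Pow(3, Rational(1, 2))))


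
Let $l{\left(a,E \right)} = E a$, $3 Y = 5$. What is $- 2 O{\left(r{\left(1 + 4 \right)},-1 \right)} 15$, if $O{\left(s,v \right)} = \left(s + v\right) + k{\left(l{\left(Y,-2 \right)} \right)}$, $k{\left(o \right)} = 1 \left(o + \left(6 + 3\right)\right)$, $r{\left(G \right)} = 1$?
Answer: $-170$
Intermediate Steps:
$Y = \frac{5}{3}$ ($Y = \frac{1}{3} \cdot 5 = \frac{5}{3} \approx 1.6667$)
$k{\left(o \right)} = 9 + o$ ($k{\left(o \right)} = 1 \left(o + 9\right) = 1 \left(9 + o\right) = 9 + o$)
$O{\left(s,v \right)} = \frac{17}{3} + s + v$ ($O{\left(s,v \right)} = \left(s + v\right) + \left(9 - \frac{10}{3}\right) = \left(s + v\right) + \frac{17}{3} = \frac{17}{3} + s + v$)
$- 2 O{\left(r{\left(1 + 4 \right)},-1 \right)} 15 = - 2 \left(\frac{17}{3} + 1 - 1\right) 15 = \left(-2\right) \frac{17}{3} \cdot 15 = \left(- \frac{34}{3}\right) 15 = -170$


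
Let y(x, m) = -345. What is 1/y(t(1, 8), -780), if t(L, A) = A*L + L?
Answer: -1/345 ≈ -0.0028986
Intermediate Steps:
t(L, A) = L + A*L
1/y(t(1, 8), -780) = 1/(-345) = -1/345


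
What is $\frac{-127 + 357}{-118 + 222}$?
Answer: $\frac{115}{52} \approx 2.2115$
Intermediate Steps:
$\frac{-127 + 357}{-118 + 222} = \frac{230}{104} = 230 \cdot \frac{1}{104} = \frac{115}{52}$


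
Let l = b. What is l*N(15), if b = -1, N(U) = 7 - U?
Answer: 8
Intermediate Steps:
l = -1
l*N(15) = -(7 - 1*15) = -(7 - 15) = -1*(-8) = 8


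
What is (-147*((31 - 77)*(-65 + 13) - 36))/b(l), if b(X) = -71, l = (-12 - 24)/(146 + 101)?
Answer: 346332/71 ≈ 4877.9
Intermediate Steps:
l = -36/247 ≈ -0.14575
(-147*((31 - 77)*(-65 + 13) - 36))/b(l) = -147*((31 - 77)*(-65 + 13) - 36)/(-71) = -147*(-46*(-52) - 36)*(-1/71) = -147*(2392 - 36)*(-1/71) = -147*2356*(-1/71) = -346332*(-1/71) = 346332/71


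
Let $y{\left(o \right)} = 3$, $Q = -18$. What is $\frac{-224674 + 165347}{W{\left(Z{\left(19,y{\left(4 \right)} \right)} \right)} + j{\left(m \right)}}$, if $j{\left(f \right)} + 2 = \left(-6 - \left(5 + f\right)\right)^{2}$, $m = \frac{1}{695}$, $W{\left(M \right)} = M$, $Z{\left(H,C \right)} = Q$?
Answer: $- \frac{28656424175}{48800816} \approx -587.21$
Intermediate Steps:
$Z{\left(H,C \right)} = -18$
$m = \frac{1}{695} \approx 0.0014388$
$j{\left(f \right)} = -2 + \left(-11 - f\right)^{2}$ ($j{\left(f \right)} = -2 + \left(-6 - \left(5 + f\right)\right)^{2} = -2 + \left(-11 - f\right)^{2}$)
$\frac{-224674 + 165347}{W{\left(Z{\left(19,y{\left(4 \right)} \right)} \right)} + j{\left(m \right)}} = \frac{-224674 + 165347}{-18 - \left(2 - \left(11 + \frac{1}{695}\right)^{2}\right)} = - \frac{59327}{-18 - \left(2 - \left(\frac{7646}{695}\right)^{2}\right)} = - \frac{59327}{-18 + \left(-2 + \frac{58461316}{483025}\right)} = - \frac{59327}{-18 + \frac{57495266}{483025}} = - \frac{59327}{\frac{48800816}{483025}} = \left(-59327\right) \frac{483025}{48800816} = - \frac{28656424175}{48800816}$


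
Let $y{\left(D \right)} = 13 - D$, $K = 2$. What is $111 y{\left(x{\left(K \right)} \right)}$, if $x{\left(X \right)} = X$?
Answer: $1221$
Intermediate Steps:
$111 y{\left(x{\left(K \right)} \right)} = 111 \left(13 - 2\right) = 111 \cdot 11 = 1221$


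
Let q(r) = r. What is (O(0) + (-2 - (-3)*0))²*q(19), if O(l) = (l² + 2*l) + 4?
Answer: 76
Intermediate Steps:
O(l) = 4 + l² + 2*l
(O(0) + (-2 - (-3)*0))²*q(19) = ((4 + 0² + 2*0) + (-2 - (-3)*0))²*19 = ((4 + 0 + 0) + (-2 - 1*0))²*19 = (4 + (-2 + 0))²*19 = (4 - 2)²*19 = 2²*19 = 4*19 = 76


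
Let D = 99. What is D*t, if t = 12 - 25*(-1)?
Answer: 3663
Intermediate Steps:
t = 37 (t = 12 + 25 = 37)
D*t = 99*37 = 3663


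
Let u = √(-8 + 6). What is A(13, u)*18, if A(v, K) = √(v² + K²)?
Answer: 18*√167 ≈ 232.61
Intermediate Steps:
u = I*√2 (u = √(-2) = I*√2 ≈ 1.4142*I)
A(v, K) = √(K² + v²)
A(13, u)*18 = √((I*√2)² + 13²)*18 = √(-2 + 169)*18 = √167*18 = 18*√167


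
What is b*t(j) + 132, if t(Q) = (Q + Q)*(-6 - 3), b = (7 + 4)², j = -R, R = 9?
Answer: 19734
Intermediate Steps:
j = -9 (j = -1*9 = -9)
b = 121 (b = 11² = 121)
t(Q) = -18*Q (t(Q) = (2*Q)*(-9) = -18*Q)
b*t(j) + 132 = 121*(-18*(-9)) + 132 = 121*162 + 132 = 19602 + 132 = 19734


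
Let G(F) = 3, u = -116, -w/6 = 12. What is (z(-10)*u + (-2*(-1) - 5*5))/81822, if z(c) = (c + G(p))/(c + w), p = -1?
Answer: -1349/3354702 ≈ -0.00040212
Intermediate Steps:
w = -72 (w = -6*12 = -72)
z(c) = (3 + c)/(-72 + c) (z(c) = (c + 3)/(c - 72) = (3 + c)/(-72 + c))
(z(-10)*u + (-2*(-1) - 5*5))/81822 = (((3 - 10)/(-72 - 10))*(-116) + (-2*(-1) - 5*5))/81822 = ((-7/(-82))*(-116) + (2 - 25))*(1/81822) = (-1/82*(-7)*(-116) - 23)*(1/81822) = ((7/82)*(-116) - 23)*(1/81822) = (-406/41 - 23)*(1/81822) = -1349/41*1/81822 = -1349/3354702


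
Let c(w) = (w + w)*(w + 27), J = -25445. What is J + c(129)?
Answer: 14803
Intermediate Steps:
c(w) = 2*w*(27 + w) (c(w) = (2*w)*(27 + w) = 2*w*(27 + w))
J + c(129) = -25445 + 2*129*(27 + 129) = -25445 + 2*129*156 = -25445 + 40248 = 14803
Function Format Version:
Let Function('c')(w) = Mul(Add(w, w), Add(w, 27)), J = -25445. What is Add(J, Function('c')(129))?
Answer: 14803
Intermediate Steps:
Function('c')(w) = Mul(2, w, Add(27, w)) (Function('c')(w) = Mul(Mul(2, w), Add(27, w)) = Mul(2, w, Add(27, w)))
Add(J, Function('c')(129)) = Add(-25445, Mul(2, 129, Add(27, 129))) = Add(-25445, Mul(2, 129, 156)) = Add(-25445, 40248) = 14803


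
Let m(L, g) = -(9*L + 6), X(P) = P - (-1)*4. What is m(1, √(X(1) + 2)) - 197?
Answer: -212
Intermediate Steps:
X(P) = 4 + P (X(P) = P - 1*(-4) = P + 4 = 4 + P)
m(L, g) = -6 - 9*L (m(L, g) = -(6 + 9*L) = -6 - 9*L)
m(1, √(X(1) + 2)) - 197 = (-6 - 9*1) - 197 = (-6 - 9) - 197 = -15 - 197 = -212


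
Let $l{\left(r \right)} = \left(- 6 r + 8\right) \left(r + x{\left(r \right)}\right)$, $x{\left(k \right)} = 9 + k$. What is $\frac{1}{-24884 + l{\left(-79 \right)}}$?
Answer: $- \frac{1}{96702} \approx -1.0341 \cdot 10^{-5}$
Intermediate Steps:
$l{\left(r \right)} = \left(8 - 6 r\right) \left(9 + 2 r\right)$ ($l{\left(r \right)} = \left(- 6 r + 8\right) \left(r + \left(9 + r\right)\right) = \left(8 - 6 r\right) \left(9 + 2 r\right)$)
$\frac{1}{-24884 + l{\left(-79 \right)}} = \frac{1}{-24884 - \left(-3074 + 74892\right)} = \frac{1}{-24884 + \left(72 + 3002 - 74892\right)} = \frac{1}{-24884 - 71818} = \frac{1}{-96702} = - \frac{1}{96702}$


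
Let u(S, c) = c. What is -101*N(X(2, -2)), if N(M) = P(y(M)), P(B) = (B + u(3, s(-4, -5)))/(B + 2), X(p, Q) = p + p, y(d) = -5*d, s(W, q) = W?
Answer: -404/3 ≈ -134.67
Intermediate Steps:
X(p, Q) = 2*p
P(B) = (-4 + B)/(2 + B) (P(B) = (B - 4)/(B + 2) = (-4 + B)/(2 + B))
N(M) = (-4 - 5*M)/(2 - 5*M)
-101*N(X(2, -2)) = -101*(4 + 5*(2*2))/(-2 + 5*(2*2)) = -101*(4 + 5*4)/(-2 + 5*4) = -101*(4 + 20)/(-2 + 20) = -101*24/18 = -101*4/3 = -404/3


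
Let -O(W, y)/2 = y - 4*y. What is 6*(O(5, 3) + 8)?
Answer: 156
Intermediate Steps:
O(W, y) = 6*y (O(W, y) = -2*(y - 4*y) = -(-6)*y = 6*y)
6*(O(5, 3) + 8) = 6*(6*3 + 8) = 6*(18 + 8) = 6*26 = 156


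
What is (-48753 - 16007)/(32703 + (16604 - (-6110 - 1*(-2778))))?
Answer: -64760/52639 ≈ -1.2303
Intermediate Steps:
(-48753 - 16007)/(32703 + (16604 - (-6110 - 1*(-2778)))) = -64760/(32703 + (16604 - (-6110 + 2778))) = -64760/(32703 + (16604 - 1*(-3332))) = -64760/(32703 + (16604 + 3332)) = -64760/(32703 + 19936) = -64760/52639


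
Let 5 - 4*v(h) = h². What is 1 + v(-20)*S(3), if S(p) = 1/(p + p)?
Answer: -371/24 ≈ -15.458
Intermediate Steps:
S(p) = 1/(2*p)
v(h) = 5/4 - h²/4
1 + v(-20)*S(3) = 1 + (5/4 - ¼*(-20)²)*((½)/3) = 1 + (5/4 - ¼*400)*((½)*(⅓)) = 1 + (5/4 - 100)*(⅙) = 1 - 395/4*⅙ = 1 - 395/24 = -371/24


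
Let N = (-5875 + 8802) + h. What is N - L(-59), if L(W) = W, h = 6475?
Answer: 9461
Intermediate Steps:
N = 9402 (N = (-5875 + 8802) + 6475 = 2927 + 6475 = 9402)
N - L(-59) = 9402 - 1*(-59) = 9402 + 59 = 9461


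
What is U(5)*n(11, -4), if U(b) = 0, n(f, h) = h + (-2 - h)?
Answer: 0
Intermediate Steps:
n(f, h) = -2
U(5)*n(11, -4) = 0*(-2) = 0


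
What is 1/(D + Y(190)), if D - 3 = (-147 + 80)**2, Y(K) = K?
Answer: 1/4682 ≈ 0.00021358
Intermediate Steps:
D = 4492 (D = 3 + (-147 + 80)**2 = 3 + (-67)**2 = 3 + 4489 = 4492)
1/(D + Y(190)) = 1/(4492 + 190) = 1/4682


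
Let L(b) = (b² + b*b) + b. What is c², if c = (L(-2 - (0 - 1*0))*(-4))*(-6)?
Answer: 20736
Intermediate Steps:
L(b) = b + 2*b² (L(b) = (b² + b²) + b = 2*b² + b = b + 2*b²)
c = 144 (c = (((-2 - (0 - 1*0))*(1 + 2*(-2 - (0 - 1*0))))*(-4))*(-6) = (((-2 - (0 + 0))*(1 + 2*(-2 - (0 + 0))))*(-4))*(-6) = (((-2 - 1*0)*(1 + 2*(-2 - 1*0)))*(-4))*(-6) = (((-2 + 0)*(1 + 2*(-2 + 0)))*(-4))*(-6) = (-2*(1 + 2*(-2))*(-4))*(-6) = (-2*(1 - 4)*(-4))*(-6) = (-2*(-3)*(-4))*(-6) = (6*(-4))*(-6) = -24*(-6) = 144)
c² = 144² = 20736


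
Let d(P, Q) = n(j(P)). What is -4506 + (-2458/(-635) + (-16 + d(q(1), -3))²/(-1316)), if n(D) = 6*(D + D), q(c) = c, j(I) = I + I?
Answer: -940572468/208915 ≈ -4502.2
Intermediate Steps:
j(I) = 2*I
n(D) = 12*D (n(D) = 6*(2*D) = 12*D)
d(P, Q) = 24*P (d(P, Q) = 12*(2*P) = 24*P)
-4506 + (-2458/(-635) + (-16 + d(q(1), -3))²/(-1316)) = -4506 + (-2458/(-635) + (-16 + 24*1)²/(-1316)) = -4506 + (-2458*(-1/635) + (-16 + 24)²*(-1/1316)) = -4506 + (2458/635 + 8²*(-1/1316)) = -4506 + (2458/635 + 64*(-1/1316)) = -4506 + (2458/635 - 16/329) = -4506 + 798522/208915 = -940572468/208915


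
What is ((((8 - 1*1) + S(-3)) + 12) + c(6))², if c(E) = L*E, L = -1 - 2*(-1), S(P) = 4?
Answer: 841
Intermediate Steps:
L = 1 (L = -1 + 2 = 1)
c(E) = E (c(E) = 1*E = E)
((((8 - 1*1) + S(-3)) + 12) + c(6))² = ((((8 - 1*1) + 4) + 12) + 6)² = ((((8 - 1) + 4) + 12) + 6)² = (((7 + 4) + 12) + 6)² = ((11 + 12) + 6)² = (23 + 6)² = 29² = 841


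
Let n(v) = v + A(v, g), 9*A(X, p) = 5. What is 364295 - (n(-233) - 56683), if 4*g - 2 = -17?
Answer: 3790894/9 ≈ 4.2121e+5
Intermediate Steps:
g = -15/4 (g = ½ + (¼)*(-17) = ½ - 17/4 = -15/4 ≈ -3.7500)
A(X, p) = 5/9 (A(X, p) = (⅑)*5 = 5/9)
n(v) = 5/9 + v (n(v) = v + 5/9 = 5/9 + v)
364295 - (n(-233) - 56683) = 364295 - ((5/9 - 233) - 56683) = 364295 - (-2092/9 - 56683) = 364295 - 1*(-512239/9) = 364295 + 512239/9 = 3790894/9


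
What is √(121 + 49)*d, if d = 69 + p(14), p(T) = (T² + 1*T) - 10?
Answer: 269*√170 ≈ 3507.3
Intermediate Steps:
p(T) = -10 + T + T² (p(T) = (T² + T) - 10 = (T + T²) - 10 = -10 + T + T²)
d = 269 (d = 69 + (-10 + 14 + 14²) = 69 + (-10 + 14 + 196) = 69 + 200 = 269)
√(121 + 49)*d = √(121 + 49)*269 = √170*269 = 269*√170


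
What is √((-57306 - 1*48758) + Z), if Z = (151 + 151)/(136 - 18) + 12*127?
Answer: 3*I*√40432759/59 ≈ 323.32*I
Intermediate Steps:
Z = 90067/59 (Z = 302/118 + 1524 = 302*(1/118) + 1524 = 151/59 + 1524 = 90067/59 ≈ 1526.6)
√((-57306 - 1*48758) + Z) = √((-57306 - 1*48758) + 90067/59) = √((-57306 - 48758) + 90067/59) = √(-106064 + 90067/59) = √(-6167709/59) = 3*I*√40432759/59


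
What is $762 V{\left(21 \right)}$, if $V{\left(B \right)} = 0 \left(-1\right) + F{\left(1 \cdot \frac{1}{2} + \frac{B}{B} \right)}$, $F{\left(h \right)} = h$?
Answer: $1143$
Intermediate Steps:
$V{\left(B \right)} = \frac{3}{2}$ ($V{\left(B \right)} = 0 \left(-1\right) + \left(1 \cdot \frac{1}{2} + \frac{B}{B}\right) = 0 + \left(1 \cdot \frac{1}{2} + 1\right) = 0 + \left(\frac{1}{2} + 1\right) = 0 + \frac{3}{2} = \frac{3}{2}$)
$762 V{\left(21 \right)} = 762 \cdot \frac{3}{2} = 1143$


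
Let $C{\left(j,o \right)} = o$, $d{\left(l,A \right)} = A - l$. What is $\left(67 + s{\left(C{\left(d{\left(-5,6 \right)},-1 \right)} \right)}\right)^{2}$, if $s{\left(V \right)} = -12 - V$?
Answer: $3136$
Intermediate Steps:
$\left(67 + s{\left(C{\left(d{\left(-5,6 \right)},-1 \right)} \right)}\right)^{2} = \left(67 - 11\right)^{2} = 56^{2} = 3136$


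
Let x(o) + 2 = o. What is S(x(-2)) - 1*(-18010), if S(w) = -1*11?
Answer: 17999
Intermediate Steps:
x(o) = -2 + o
S(w) = -11
S(x(-2)) - 1*(-18010) = -11 - 1*(-18010) = -11 + 18010 = 17999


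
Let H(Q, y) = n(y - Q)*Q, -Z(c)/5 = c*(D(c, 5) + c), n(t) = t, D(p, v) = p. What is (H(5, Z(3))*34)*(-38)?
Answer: 613700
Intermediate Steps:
Z(c) = -10*c² (Z(c) = -5*c*(c + c) = -5*c*2*c = -10*c²)
H(Q, y) = Q*(y - Q) (H(Q, y) = (y - Q)*Q = Q*(y - Q))
(H(5, Z(3))*34)*(-38) = ((5*(-10*3² - 1*5))*34)*(-38) = ((5*(-10*9 - 5))*34)*(-38) = ((5*(-90 - 5))*34)*(-38) = ((5*(-95))*34)*(-38) = -475*34*(-38) = -16150*(-38) = 613700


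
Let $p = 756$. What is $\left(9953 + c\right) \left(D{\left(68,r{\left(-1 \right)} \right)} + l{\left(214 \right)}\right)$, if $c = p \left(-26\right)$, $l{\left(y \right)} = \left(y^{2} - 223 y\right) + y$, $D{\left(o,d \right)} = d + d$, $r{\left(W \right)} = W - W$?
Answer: $16611536$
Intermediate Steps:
$r{\left(W \right)} = 0$
$D{\left(o,d \right)} = 2 d$
$l{\left(y \right)} = y^{2} - 222 y$
$c = -19656$ ($c = 756 \left(-26\right) = -19656$)
$\left(9953 + c\right) \left(D{\left(68,r{\left(-1 \right)} \right)} + l{\left(214 \right)}\right) = \left(9953 - 19656\right) \left(2 \cdot 0 + 214 \left(-222 + 214\right)\right) = - 9703 \left(0 + 214 \left(-8\right)\right) = - 9703 \left(0 - 1712\right) = \left(-9703\right) \left(-1712\right) = 16611536$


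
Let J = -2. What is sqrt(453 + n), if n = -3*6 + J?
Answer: sqrt(433) ≈ 20.809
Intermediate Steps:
n = -20 (n = -3*6 - 2 = -18 - 2 = -20)
sqrt(453 + n) = sqrt(453 - 20) = sqrt(433)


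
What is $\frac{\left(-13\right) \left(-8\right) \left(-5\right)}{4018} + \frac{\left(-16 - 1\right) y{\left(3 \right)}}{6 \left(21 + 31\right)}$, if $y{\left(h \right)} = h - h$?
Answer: $- \frac{260}{2009} \approx -0.12942$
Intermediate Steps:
$y{\left(h \right)} = 0$
$\frac{\left(-13\right) \left(-8\right) \left(-5\right)}{4018} + \frac{\left(-16 - 1\right) y{\left(3 \right)}}{6 \left(21 + 31\right)} = \frac{\left(-13\right) \left(-8\right) \left(-5\right)}{4018} + \frac{\left(-16 - 1\right) 0}{6 \left(21 + 31\right)} = 104 \left(-5\right) \frac{1}{4018} + \frac{\left(-17\right) 0}{6 \cdot 52} = \left(-520\right) \frac{1}{4018} + \frac{0}{312} = - \frac{260}{2009} + 0 \cdot \frac{1}{312} = - \frac{260}{2009} + 0 = - \frac{260}{2009}$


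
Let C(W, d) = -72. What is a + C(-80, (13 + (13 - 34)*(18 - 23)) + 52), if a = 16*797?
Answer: 12680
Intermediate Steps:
a = 12752
a + C(-80, (13 + (13 - 34)*(18 - 23)) + 52) = 12752 - 72 = 12680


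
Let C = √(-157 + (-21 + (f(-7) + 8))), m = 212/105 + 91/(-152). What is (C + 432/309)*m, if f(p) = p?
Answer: 136014/68495 + 22669*I*√177/15960 ≈ 1.9858 + 18.897*I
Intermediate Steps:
m = 22669/15960 (m = 212*(1/105) + 91*(-1/152) = 212/105 - 91/152 = 22669/15960 ≈ 1.4204)
C = I*√177 (C = √(-157 + (-21 + (-7 + 8))) = √(-157 + (-21 + 1)) = √(-157 - 20) = √(-177) = I*√177 ≈ 13.304*I)
(C + 432/309)*m = (I*√177 + 432/309)*(22669/15960) = (I*√177 + 432*(1/309))*(22669/15960) = (I*√177 + 144/103)*(22669/15960) = (144/103 + I*√177)*(22669/15960) = 136014/68495 + 22669*I*√177/15960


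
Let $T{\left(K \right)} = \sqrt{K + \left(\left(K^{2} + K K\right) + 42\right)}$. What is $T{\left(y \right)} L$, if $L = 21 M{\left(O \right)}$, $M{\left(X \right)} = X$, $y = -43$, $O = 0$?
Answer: $0$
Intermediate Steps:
$T{\left(K \right)} = \sqrt{42 + K + 2 K^{2}}$ ($T{\left(K \right)} = \sqrt{K + \left(\left(K^{2} + K^{2}\right) + 42\right)} = \sqrt{K + \left(2 K^{2} + 42\right)} = \sqrt{K + \left(42 + 2 K^{2}\right)} = \sqrt{42 + K + 2 K^{2}}$)
$L = 0$ ($L = 21 \cdot 0 = 0$)
$T{\left(y \right)} L = \sqrt{42 - 43 + 2 \left(-43\right)^{2}} \cdot 0 = \sqrt{42 - 43 + 2 \cdot 1849} \cdot 0 = \sqrt{42 - 43 + 3698} \cdot 0 = \sqrt{3697} \cdot 0 = 0$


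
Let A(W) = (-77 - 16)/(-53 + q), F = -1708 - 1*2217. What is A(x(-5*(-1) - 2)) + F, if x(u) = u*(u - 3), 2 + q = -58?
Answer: -443432/113 ≈ -3924.2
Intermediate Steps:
q = -60 (q = -2 - 58 = -60)
x(u) = u*(-3 + u)
F = -3925 (F = -1708 - 2217 = -3925)
A(W) = 93/113 (A(W) = (-77 - 16)/(-53 - 60) = -93/(-113) = -93*(-1/113) = 93/113)
A(x(-5*(-1) - 2)) + F = 93/113 - 3925 = -443432/113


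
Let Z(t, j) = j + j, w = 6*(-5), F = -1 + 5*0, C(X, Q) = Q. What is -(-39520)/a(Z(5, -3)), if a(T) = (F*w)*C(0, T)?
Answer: -1976/9 ≈ -219.56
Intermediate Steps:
F = -1 (F = -1 + 0 = -1)
w = -30
Z(t, j) = 2*j
a(T) = 30*T (a(T) = (-1*(-30))*T = 30*T)
-(-39520)/a(Z(5, -3)) = -(-39520)/(30*(2*(-3))) = -(-39520)/(30*(-6)) = -(-39520)/(-180) = -(-39520)*(-1)/180 = -95*104/45 = -1976/9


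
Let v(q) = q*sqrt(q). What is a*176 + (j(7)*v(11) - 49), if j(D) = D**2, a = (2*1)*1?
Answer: 303 + 539*sqrt(11) ≈ 2090.7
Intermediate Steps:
v(q) = q**(3/2)
a = 2 (a = 2*1 = 2)
a*176 + (j(7)*v(11) - 49) = 2*176 + (7**2*11**(3/2) - 49) = 352 + (49*(11*sqrt(11)) - 49) = 352 + (539*sqrt(11) - 49) = 352 + (-49 + 539*sqrt(11)) = 303 + 539*sqrt(11)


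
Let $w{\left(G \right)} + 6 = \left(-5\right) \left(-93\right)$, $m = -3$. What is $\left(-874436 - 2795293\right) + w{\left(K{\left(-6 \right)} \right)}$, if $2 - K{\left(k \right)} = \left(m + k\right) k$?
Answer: $-3669270$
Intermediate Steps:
$K{\left(k \right)} = 2 - k \left(-3 + k\right)$ ($K{\left(k \right)} = 2 - \left(-3 + k\right) k = 2 - k \left(-3 + k\right)$)
$w{\left(G \right)} = 459$ ($w{\left(G \right)} = -6 - -465 = -6 + 465 = 459$)
$\left(-874436 - 2795293\right) + w{\left(K{\left(-6 \right)} \right)} = \left(-874436 - 2795293\right) + 459 = -3669729 + 459 = -3669270$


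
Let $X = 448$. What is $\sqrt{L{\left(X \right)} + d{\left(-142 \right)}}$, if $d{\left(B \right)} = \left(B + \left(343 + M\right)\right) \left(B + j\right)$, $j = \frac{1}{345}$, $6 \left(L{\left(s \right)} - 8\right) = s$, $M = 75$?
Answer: $\frac{14 i \sqrt{44895}}{15} \approx 197.76 i$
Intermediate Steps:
$L{\left(s \right)} = 8 + \frac{s}{6}$
$j = \frac{1}{345} \approx 0.0028986$
$d{\left(B \right)} = \left(418 + B\right) \left(\frac{1}{345} + B\right)$ ($d{\left(B \right)} = \left(B + \left(343 + 75\right)\right) \left(B + \frac{1}{345}\right) = \left(B + 418\right) \left(\frac{1}{345} + B\right) = \left(418 + B\right) \left(\frac{1}{345} + B\right)$)
$\sqrt{L{\left(X \right)} + d{\left(-142 \right)}} = \sqrt{\left(8 + \frac{1}{6} \cdot 448\right) + \left(\frac{418}{345} + \left(-142\right)^{2} + \frac{144211}{345} \left(-142\right)\right)} = \sqrt{\left(8 + \frac{224}{3}\right) + \left(\frac{418}{345} + 20164 - \frac{20477962}{345}\right)} = \sqrt{\frac{248}{3} - \frac{195956}{5}} = \sqrt{- \frac{586628}{15}} = \frac{14 i \sqrt{44895}}{15}$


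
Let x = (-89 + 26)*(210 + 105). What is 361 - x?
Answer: 20206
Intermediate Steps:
x = -19845 (x = -63*315 = -19845)
361 - x = 361 - 1*(-19845) = 361 + 19845 = 20206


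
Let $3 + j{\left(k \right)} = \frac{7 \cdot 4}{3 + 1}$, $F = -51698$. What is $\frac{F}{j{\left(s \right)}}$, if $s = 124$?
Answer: $- \frac{25849}{2} \approx -12925.0$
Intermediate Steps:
$j{\left(k \right)} = 4$ ($j{\left(k \right)} = -3 + \frac{7 \cdot 4}{3 + 1} = -3 + \frac{28}{4} = -3 + 28 \cdot \frac{1}{4} = -3 + 7 = 4$)
$\frac{F}{j{\left(s \right)}} = - \frac{51698}{4} = \left(-51698\right) \frac{1}{4} = - \frac{25849}{2}$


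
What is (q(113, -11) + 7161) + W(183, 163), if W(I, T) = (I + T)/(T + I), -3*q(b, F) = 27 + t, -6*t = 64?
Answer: 64409/9 ≈ 7156.6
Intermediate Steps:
t = -32/3 (t = -⅙*64 = -32/3 ≈ -10.667)
q(b, F) = -49/9 (q(b, F) = -(27 - 32/3)/3 = -⅓*49/3 = -49/9)
W(I, T) = 1 (W(I, T) = (I + T)/(I + T) = 1)
(q(113, -11) + 7161) + W(183, 163) = (-49/9 + 7161) + 1 = 64400/9 + 1 = 64409/9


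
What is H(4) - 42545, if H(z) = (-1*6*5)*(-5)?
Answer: -42395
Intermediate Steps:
H(z) = 150 (H(z) = -6*5*(-5) = -30*(-5) = 150)
H(4) - 42545 = 150 - 42545 = -42395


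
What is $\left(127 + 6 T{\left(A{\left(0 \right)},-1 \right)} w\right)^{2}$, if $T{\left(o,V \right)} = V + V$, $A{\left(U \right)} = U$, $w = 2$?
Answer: $10609$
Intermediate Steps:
$T{\left(o,V \right)} = 2 V$
$\left(127 + 6 T{\left(A{\left(0 \right)},-1 \right)} w\right)^{2} = \left(127 + 6 \cdot 2 \left(-1\right) 2\right)^{2} = \left(127 + 6 \left(-2\right) 2\right)^{2} = \left(127 - 24\right)^{2} = 103^{2} = 10609$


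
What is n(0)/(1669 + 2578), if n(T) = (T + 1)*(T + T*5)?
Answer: 0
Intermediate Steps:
n(T) = 6*T*(1 + T) (n(T) = (1 + T)*(T + 5*T) = (1 + T)*(6*T) = 6*T*(1 + T))
n(0)/(1669 + 2578) = (6*0*(1 + 0))/(1669 + 2578) = (6*0*1)/4247 = (1/4247)*0 = 0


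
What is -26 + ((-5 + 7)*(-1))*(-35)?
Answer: 44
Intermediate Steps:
-26 + ((-5 + 7)*(-1))*(-35) = -26 + (2*(-1))*(-35) = -26 - 2*(-35) = -26 + 70 = 44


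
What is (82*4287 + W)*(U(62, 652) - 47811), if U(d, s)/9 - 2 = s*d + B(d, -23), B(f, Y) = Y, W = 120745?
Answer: 149153264664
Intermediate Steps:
U(d, s) = -189 + 9*d*s (U(d, s) = 18 + 9*(s*d - 23) = 18 + 9*(d*s - 23) = 18 + 9*(-23 + d*s) = 18 + (-207 + 9*d*s) = -189 + 9*d*s)
(82*4287 + W)*(U(62, 652) - 47811) = (82*4287 + 120745)*((-189 + 9*62*652) - 47811) = (351534 + 120745)*((-189 + 363816) - 47811) = 472279*(363627 - 47811) = 472279*315816 = 149153264664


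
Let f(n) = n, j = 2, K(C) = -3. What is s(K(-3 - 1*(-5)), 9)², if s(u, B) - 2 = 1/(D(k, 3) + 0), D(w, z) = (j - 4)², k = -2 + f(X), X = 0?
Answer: 81/16 ≈ 5.0625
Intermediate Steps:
k = -2 (k = -2 + 0 = -2)
D(w, z) = 4 (D(w, z) = (2 - 4)² = (-2)² = 4)
s(u, B) = 9/4 (s(u, B) = 2 + 1/(4 + 0) = 2 + 1/4 = 2 + ¼ = 9/4)
s(K(-3 - 1*(-5)), 9)² = (9/4)² = 81/16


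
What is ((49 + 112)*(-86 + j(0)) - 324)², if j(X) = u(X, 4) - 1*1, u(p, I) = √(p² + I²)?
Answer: 187333969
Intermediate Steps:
u(p, I) = √(I² + p²)
j(X) = -1 + √(16 + X²) (j(X) = √(4² + X²) - 1*1 = √(16 + X²) - 1 = -1 + √(16 + X²))
((49 + 112)*(-86 + j(0)) - 324)² = ((49 + 112)*(-86 + (-1 + √(16 + 0²))) - 324)² = (161*(-86 + (-1 + √(16 + 0))) - 324)² = (161*(-86 + (-1 + √16)) - 324)² = (161*(-86 + (-1 + 4)) - 324)² = (161*(-86 + 3) - 324)² = (161*(-83) - 324)² = (-13363 - 324)² = (-13687)² = 187333969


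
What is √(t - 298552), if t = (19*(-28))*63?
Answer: 2*I*√83017 ≈ 576.25*I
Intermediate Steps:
t = -33516 (t = -532*63 = -33516)
√(t - 298552) = √(-33516 - 298552) = √(-332068) = 2*I*√83017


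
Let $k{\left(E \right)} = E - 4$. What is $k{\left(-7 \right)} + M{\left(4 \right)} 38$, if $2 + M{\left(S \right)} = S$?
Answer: $65$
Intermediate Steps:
$M{\left(S \right)} = -2 + S$
$k{\left(E \right)} = -4 + E$ ($k{\left(E \right)} = E - 4 = -4 + E$)
$k{\left(-7 \right)} + M{\left(4 \right)} 38 = \left(-4 - 7\right) + \left(-2 + 4\right) 38 = -11 + 2 \cdot 38 = -11 + 76 = 65$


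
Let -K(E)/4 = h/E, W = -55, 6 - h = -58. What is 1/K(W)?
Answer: 55/256 ≈ 0.21484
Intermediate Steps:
h = 64 (h = 6 - 1*(-58) = 6 + 58 = 64)
K(E) = -256/E
1/K(W) = 1/(-256/(-55)) = 1/(-256*(-1/55)) = 1/(256/55) = 55/256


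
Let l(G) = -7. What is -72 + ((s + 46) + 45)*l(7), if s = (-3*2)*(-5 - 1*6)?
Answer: -1171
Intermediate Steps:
s = 66 (s = -6*(-5 - 6) = -6*(-11) = 66)
-72 + ((s + 46) + 45)*l(7) = -72 + ((66 + 46) + 45)*(-7) = -72 + (112 + 45)*(-7) = -72 + 157*(-7) = -72 - 1099 = -1171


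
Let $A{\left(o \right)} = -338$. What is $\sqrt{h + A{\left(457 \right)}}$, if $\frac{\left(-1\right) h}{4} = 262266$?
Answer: $i \sqrt{1049402} \approx 1024.4 i$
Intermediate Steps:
$h = -1049064$ ($h = \left(-4\right) 262266 = -1049064$)
$\sqrt{h + A{\left(457 \right)}} = \sqrt{-1049064 - 338} = \sqrt{-1049402} = i \sqrt{1049402}$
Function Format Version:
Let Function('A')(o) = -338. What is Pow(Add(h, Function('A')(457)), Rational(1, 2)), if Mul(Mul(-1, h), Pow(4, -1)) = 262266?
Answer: Mul(I, Pow(1049402, Rational(1, 2))) ≈ Mul(1024.4, I)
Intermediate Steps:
h = -1049064 (h = Mul(-4, 262266) = -1049064)
Pow(Add(h, Function('A')(457)), Rational(1, 2)) = Pow(Add(-1049064, -338), Rational(1, 2)) = Pow(-1049402, Rational(1, 2)) = Mul(I, Pow(1049402, Rational(1, 2)))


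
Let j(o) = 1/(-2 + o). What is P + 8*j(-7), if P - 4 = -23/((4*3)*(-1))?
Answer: 181/36 ≈ 5.0278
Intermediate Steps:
P = 71/12 (P = 4 - 23/((4*3)*(-1)) = 4 - 23/(12*(-1)) = 4 - 23/(-12) = 4 - 23*(-1/12) = 4 + 23/12 = 71/12 ≈ 5.9167)
P + 8*j(-7) = 71/12 + 8/(-2 - 7) = 71/12 + 8/(-9) = 71/12 + 8*(-⅑) = 71/12 - 8/9 = 181/36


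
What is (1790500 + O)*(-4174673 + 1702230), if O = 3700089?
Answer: -13575168338927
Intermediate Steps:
(1790500 + O)*(-4174673 + 1702230) = (1790500 + 3700089)*(-4174673 + 1702230) = 5490589*(-2472443) = -13575168338927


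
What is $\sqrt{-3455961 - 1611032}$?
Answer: $i \sqrt{5066993} \approx 2251.0 i$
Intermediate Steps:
$\sqrt{-3455961 - 1611032} = \sqrt{-5066993} = i \sqrt{5066993}$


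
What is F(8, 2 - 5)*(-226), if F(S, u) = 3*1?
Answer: -678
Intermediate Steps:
F(S, u) = 3
F(8, 2 - 5)*(-226) = 3*(-226) = -678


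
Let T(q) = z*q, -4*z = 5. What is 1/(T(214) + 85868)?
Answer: 2/171201 ≈ 1.1682e-5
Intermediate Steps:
z = -5/4 (z = -¼*5 = -5/4 ≈ -1.2500)
T(q) = -5*q/4
1/(T(214) + 85868) = 1/(-5/4*214 + 85868) = 1/(-535/2 + 85868) = 1/(171201/2) = 2/171201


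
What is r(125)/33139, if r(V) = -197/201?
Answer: -197/6660939 ≈ -2.9575e-5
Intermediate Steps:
r(V) = -197/201 (r(V) = -197*1/201 = -197/201)
r(125)/33139 = -197/201/33139 = -197/201*1/33139 = -197/6660939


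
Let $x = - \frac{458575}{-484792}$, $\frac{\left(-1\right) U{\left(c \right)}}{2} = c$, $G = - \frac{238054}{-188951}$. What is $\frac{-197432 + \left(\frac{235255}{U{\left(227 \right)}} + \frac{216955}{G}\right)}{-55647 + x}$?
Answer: $\frac{337239707191871176}{728888608400409521} \approx 0.46268$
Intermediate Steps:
$G = \frac{238054}{188951}$ ($G = \left(-238054\right) \left(- \frac{1}{188951}\right) = \frac{238054}{188951} \approx 1.2599$)
$U{\left(c \right)} = - 2 c$
$x = \frac{458575}{484792}$ ($x = \left(-458575\right) \left(- \frac{1}{484792}\right) = \frac{458575}{484792} \approx 0.94592$)
$\frac{-197432 + \left(\frac{235255}{U{\left(227 \right)}} + \frac{216955}{G}\right)}{-55647 + x} = \frac{-197432 + \left(\frac{235255}{\left(-2\right) 227} + \frac{216955}{\frac{238054}{188951}}\right)}{-55647 + \frac{458575}{484792}} = \frac{-197432 + \left(\frac{235255}{-454} + 216955 \cdot \frac{188951}{238054}\right)}{- \frac{26976761849}{484792}} = \left(-197432 + \left(235255 \left(- \frac{1}{454}\right) + \frac{40993864205}{238054}\right)\right) \left(- \frac{484792}{26976761849}\right) = \left(-197432 + \left(- \frac{235255}{454} + \frac{40993864205}{238054}\right)\right) \left(- \frac{484792}{26976761849}\right) = \left(-197432 + \frac{4638802738825}{27019129}\right) \left(- \frac{484792}{26976761849}\right) = \left(- \frac{695637937903}{27019129}\right) \left(- \frac{484792}{26976761849}\right) = \frac{337239707191871176}{728888608400409521}$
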